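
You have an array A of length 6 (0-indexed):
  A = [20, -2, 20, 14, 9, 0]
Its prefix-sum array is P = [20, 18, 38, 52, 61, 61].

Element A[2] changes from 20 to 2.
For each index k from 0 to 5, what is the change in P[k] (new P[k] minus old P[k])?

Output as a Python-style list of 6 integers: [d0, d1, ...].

Answer: [0, 0, -18, -18, -18, -18]

Derivation:
Element change: A[2] 20 -> 2, delta = -18
For k < 2: P[k] unchanged, delta_P[k] = 0
For k >= 2: P[k] shifts by exactly -18
Delta array: [0, 0, -18, -18, -18, -18]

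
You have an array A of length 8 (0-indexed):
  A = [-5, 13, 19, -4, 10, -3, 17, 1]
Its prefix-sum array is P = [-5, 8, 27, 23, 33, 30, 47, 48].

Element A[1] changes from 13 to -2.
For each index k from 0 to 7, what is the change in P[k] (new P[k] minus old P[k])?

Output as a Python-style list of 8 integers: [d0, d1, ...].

Answer: [0, -15, -15, -15, -15, -15, -15, -15]

Derivation:
Element change: A[1] 13 -> -2, delta = -15
For k < 1: P[k] unchanged, delta_P[k] = 0
For k >= 1: P[k] shifts by exactly -15
Delta array: [0, -15, -15, -15, -15, -15, -15, -15]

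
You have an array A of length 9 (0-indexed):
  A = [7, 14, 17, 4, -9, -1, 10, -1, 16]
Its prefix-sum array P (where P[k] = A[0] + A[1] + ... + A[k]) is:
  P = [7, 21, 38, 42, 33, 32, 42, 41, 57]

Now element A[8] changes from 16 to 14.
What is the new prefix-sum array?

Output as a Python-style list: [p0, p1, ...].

Change: A[8] 16 -> 14, delta = -2
P[k] for k < 8: unchanged (A[8] not included)
P[k] for k >= 8: shift by delta = -2
  P[0] = 7 + 0 = 7
  P[1] = 21 + 0 = 21
  P[2] = 38 + 0 = 38
  P[3] = 42 + 0 = 42
  P[4] = 33 + 0 = 33
  P[5] = 32 + 0 = 32
  P[6] = 42 + 0 = 42
  P[7] = 41 + 0 = 41
  P[8] = 57 + -2 = 55

Answer: [7, 21, 38, 42, 33, 32, 42, 41, 55]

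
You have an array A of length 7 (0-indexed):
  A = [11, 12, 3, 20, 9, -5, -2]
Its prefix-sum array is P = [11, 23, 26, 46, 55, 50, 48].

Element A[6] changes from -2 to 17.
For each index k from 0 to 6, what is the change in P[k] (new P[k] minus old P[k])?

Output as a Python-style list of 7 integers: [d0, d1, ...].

Answer: [0, 0, 0, 0, 0, 0, 19]

Derivation:
Element change: A[6] -2 -> 17, delta = 19
For k < 6: P[k] unchanged, delta_P[k] = 0
For k >= 6: P[k] shifts by exactly 19
Delta array: [0, 0, 0, 0, 0, 0, 19]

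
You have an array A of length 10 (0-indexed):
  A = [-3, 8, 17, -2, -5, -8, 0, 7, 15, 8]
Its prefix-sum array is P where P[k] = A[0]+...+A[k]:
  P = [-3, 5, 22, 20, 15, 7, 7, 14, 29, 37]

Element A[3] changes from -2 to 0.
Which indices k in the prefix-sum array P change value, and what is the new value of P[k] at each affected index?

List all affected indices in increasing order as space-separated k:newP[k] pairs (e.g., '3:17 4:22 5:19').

P[k] = A[0] + ... + A[k]
P[k] includes A[3] iff k >= 3
Affected indices: 3, 4, ..., 9; delta = 2
  P[3]: 20 + 2 = 22
  P[4]: 15 + 2 = 17
  P[5]: 7 + 2 = 9
  P[6]: 7 + 2 = 9
  P[7]: 14 + 2 = 16
  P[8]: 29 + 2 = 31
  P[9]: 37 + 2 = 39

Answer: 3:22 4:17 5:9 6:9 7:16 8:31 9:39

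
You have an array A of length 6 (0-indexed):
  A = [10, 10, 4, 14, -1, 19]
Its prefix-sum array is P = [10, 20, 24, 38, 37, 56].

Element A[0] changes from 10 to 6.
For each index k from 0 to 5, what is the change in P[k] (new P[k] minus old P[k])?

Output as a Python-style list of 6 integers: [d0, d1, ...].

Element change: A[0] 10 -> 6, delta = -4
For k < 0: P[k] unchanged, delta_P[k] = 0
For k >= 0: P[k] shifts by exactly -4
Delta array: [-4, -4, -4, -4, -4, -4]

Answer: [-4, -4, -4, -4, -4, -4]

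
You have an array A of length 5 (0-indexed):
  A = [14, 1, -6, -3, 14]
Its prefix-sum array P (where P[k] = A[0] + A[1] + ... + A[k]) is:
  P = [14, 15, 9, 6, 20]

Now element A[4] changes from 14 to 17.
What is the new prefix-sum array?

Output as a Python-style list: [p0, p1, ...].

Answer: [14, 15, 9, 6, 23]

Derivation:
Change: A[4] 14 -> 17, delta = 3
P[k] for k < 4: unchanged (A[4] not included)
P[k] for k >= 4: shift by delta = 3
  P[0] = 14 + 0 = 14
  P[1] = 15 + 0 = 15
  P[2] = 9 + 0 = 9
  P[3] = 6 + 0 = 6
  P[4] = 20 + 3 = 23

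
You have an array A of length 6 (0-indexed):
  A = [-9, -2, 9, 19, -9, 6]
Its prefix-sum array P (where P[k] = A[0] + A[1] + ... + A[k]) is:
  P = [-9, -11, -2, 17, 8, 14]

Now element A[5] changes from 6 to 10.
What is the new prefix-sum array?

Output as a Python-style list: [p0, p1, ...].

Answer: [-9, -11, -2, 17, 8, 18]

Derivation:
Change: A[5] 6 -> 10, delta = 4
P[k] for k < 5: unchanged (A[5] not included)
P[k] for k >= 5: shift by delta = 4
  P[0] = -9 + 0 = -9
  P[1] = -11 + 0 = -11
  P[2] = -2 + 0 = -2
  P[3] = 17 + 0 = 17
  P[4] = 8 + 0 = 8
  P[5] = 14 + 4 = 18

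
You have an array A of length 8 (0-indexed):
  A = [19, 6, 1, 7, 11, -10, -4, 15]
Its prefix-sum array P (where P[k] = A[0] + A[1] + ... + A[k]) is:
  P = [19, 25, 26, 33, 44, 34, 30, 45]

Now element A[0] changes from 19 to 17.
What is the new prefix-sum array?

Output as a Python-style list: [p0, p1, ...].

Change: A[0] 19 -> 17, delta = -2
P[k] for k < 0: unchanged (A[0] not included)
P[k] for k >= 0: shift by delta = -2
  P[0] = 19 + -2 = 17
  P[1] = 25 + -2 = 23
  P[2] = 26 + -2 = 24
  P[3] = 33 + -2 = 31
  P[4] = 44 + -2 = 42
  P[5] = 34 + -2 = 32
  P[6] = 30 + -2 = 28
  P[7] = 45 + -2 = 43

Answer: [17, 23, 24, 31, 42, 32, 28, 43]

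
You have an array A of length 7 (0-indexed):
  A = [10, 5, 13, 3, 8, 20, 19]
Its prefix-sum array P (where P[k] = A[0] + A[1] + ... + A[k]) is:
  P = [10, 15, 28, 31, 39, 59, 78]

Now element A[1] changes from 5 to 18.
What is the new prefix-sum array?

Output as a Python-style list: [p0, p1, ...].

Answer: [10, 28, 41, 44, 52, 72, 91]

Derivation:
Change: A[1] 5 -> 18, delta = 13
P[k] for k < 1: unchanged (A[1] not included)
P[k] for k >= 1: shift by delta = 13
  P[0] = 10 + 0 = 10
  P[1] = 15 + 13 = 28
  P[2] = 28 + 13 = 41
  P[3] = 31 + 13 = 44
  P[4] = 39 + 13 = 52
  P[5] = 59 + 13 = 72
  P[6] = 78 + 13 = 91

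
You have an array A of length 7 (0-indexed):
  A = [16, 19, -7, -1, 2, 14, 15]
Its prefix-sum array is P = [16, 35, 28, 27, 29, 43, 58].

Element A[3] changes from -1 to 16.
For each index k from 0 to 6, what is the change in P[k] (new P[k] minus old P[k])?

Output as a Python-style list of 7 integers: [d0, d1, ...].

Answer: [0, 0, 0, 17, 17, 17, 17]

Derivation:
Element change: A[3] -1 -> 16, delta = 17
For k < 3: P[k] unchanged, delta_P[k] = 0
For k >= 3: P[k] shifts by exactly 17
Delta array: [0, 0, 0, 17, 17, 17, 17]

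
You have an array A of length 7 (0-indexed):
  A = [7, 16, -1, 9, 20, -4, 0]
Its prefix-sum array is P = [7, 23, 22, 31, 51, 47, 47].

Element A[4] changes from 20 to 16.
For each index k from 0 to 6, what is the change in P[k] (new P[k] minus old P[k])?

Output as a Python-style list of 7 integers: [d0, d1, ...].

Element change: A[4] 20 -> 16, delta = -4
For k < 4: P[k] unchanged, delta_P[k] = 0
For k >= 4: P[k] shifts by exactly -4
Delta array: [0, 0, 0, 0, -4, -4, -4]

Answer: [0, 0, 0, 0, -4, -4, -4]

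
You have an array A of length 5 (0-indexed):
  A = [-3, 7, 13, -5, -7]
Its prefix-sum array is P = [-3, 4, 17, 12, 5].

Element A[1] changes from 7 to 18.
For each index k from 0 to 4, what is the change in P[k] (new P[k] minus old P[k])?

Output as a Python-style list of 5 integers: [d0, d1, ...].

Element change: A[1] 7 -> 18, delta = 11
For k < 1: P[k] unchanged, delta_P[k] = 0
For k >= 1: P[k] shifts by exactly 11
Delta array: [0, 11, 11, 11, 11]

Answer: [0, 11, 11, 11, 11]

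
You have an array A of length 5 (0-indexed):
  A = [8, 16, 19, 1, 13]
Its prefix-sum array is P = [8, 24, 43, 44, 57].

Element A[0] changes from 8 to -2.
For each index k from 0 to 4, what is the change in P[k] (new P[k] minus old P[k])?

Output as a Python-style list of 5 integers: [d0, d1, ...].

Element change: A[0] 8 -> -2, delta = -10
For k < 0: P[k] unchanged, delta_P[k] = 0
For k >= 0: P[k] shifts by exactly -10
Delta array: [-10, -10, -10, -10, -10]

Answer: [-10, -10, -10, -10, -10]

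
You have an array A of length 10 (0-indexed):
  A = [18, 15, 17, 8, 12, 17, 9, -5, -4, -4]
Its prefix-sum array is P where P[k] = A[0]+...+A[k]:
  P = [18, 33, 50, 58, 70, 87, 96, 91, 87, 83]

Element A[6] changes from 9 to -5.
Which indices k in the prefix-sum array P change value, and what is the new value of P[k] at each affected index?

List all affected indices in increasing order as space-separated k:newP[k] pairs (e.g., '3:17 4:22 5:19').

P[k] = A[0] + ... + A[k]
P[k] includes A[6] iff k >= 6
Affected indices: 6, 7, ..., 9; delta = -14
  P[6]: 96 + -14 = 82
  P[7]: 91 + -14 = 77
  P[8]: 87 + -14 = 73
  P[9]: 83 + -14 = 69

Answer: 6:82 7:77 8:73 9:69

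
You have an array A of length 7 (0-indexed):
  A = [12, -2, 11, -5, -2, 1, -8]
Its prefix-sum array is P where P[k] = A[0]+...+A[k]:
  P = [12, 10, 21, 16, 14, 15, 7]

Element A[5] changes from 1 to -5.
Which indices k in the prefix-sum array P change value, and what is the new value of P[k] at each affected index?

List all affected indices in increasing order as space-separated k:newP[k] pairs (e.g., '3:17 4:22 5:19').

P[k] = A[0] + ... + A[k]
P[k] includes A[5] iff k >= 5
Affected indices: 5, 6, ..., 6; delta = -6
  P[5]: 15 + -6 = 9
  P[6]: 7 + -6 = 1

Answer: 5:9 6:1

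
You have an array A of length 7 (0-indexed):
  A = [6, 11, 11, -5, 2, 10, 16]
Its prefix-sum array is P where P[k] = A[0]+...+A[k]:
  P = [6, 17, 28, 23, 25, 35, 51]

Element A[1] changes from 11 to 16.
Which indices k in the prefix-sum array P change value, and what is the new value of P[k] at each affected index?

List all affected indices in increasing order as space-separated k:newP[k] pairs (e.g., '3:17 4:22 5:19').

P[k] = A[0] + ... + A[k]
P[k] includes A[1] iff k >= 1
Affected indices: 1, 2, ..., 6; delta = 5
  P[1]: 17 + 5 = 22
  P[2]: 28 + 5 = 33
  P[3]: 23 + 5 = 28
  P[4]: 25 + 5 = 30
  P[5]: 35 + 5 = 40
  P[6]: 51 + 5 = 56

Answer: 1:22 2:33 3:28 4:30 5:40 6:56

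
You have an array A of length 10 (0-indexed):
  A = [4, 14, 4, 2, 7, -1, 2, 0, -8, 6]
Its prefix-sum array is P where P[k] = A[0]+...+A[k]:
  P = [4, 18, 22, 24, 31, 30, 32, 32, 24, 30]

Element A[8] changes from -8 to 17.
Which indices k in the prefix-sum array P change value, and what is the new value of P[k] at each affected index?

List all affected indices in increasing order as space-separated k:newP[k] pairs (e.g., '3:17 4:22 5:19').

P[k] = A[0] + ... + A[k]
P[k] includes A[8] iff k >= 8
Affected indices: 8, 9, ..., 9; delta = 25
  P[8]: 24 + 25 = 49
  P[9]: 30 + 25 = 55

Answer: 8:49 9:55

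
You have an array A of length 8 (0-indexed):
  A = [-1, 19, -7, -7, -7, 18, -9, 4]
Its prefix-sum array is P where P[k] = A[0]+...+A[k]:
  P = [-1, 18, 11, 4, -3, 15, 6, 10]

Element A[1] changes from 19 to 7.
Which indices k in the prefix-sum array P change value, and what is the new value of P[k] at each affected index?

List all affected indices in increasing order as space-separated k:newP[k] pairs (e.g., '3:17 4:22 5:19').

P[k] = A[0] + ... + A[k]
P[k] includes A[1] iff k >= 1
Affected indices: 1, 2, ..., 7; delta = -12
  P[1]: 18 + -12 = 6
  P[2]: 11 + -12 = -1
  P[3]: 4 + -12 = -8
  P[4]: -3 + -12 = -15
  P[5]: 15 + -12 = 3
  P[6]: 6 + -12 = -6
  P[7]: 10 + -12 = -2

Answer: 1:6 2:-1 3:-8 4:-15 5:3 6:-6 7:-2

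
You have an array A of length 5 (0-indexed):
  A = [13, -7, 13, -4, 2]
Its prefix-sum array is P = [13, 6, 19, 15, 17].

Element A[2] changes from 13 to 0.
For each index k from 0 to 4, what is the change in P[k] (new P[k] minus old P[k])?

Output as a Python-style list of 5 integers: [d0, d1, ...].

Answer: [0, 0, -13, -13, -13]

Derivation:
Element change: A[2] 13 -> 0, delta = -13
For k < 2: P[k] unchanged, delta_P[k] = 0
For k >= 2: P[k] shifts by exactly -13
Delta array: [0, 0, -13, -13, -13]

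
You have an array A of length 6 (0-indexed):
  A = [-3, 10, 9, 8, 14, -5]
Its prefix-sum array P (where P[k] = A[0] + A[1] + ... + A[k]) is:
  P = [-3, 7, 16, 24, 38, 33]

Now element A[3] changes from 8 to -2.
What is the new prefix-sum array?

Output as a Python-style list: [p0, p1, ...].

Answer: [-3, 7, 16, 14, 28, 23]

Derivation:
Change: A[3] 8 -> -2, delta = -10
P[k] for k < 3: unchanged (A[3] not included)
P[k] for k >= 3: shift by delta = -10
  P[0] = -3 + 0 = -3
  P[1] = 7 + 0 = 7
  P[2] = 16 + 0 = 16
  P[3] = 24 + -10 = 14
  P[4] = 38 + -10 = 28
  P[5] = 33 + -10 = 23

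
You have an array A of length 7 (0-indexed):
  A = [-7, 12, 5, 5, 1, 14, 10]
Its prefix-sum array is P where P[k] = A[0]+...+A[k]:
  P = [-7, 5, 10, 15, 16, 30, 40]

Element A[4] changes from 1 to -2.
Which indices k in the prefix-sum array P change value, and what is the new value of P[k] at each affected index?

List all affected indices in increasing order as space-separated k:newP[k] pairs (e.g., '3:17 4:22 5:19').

Answer: 4:13 5:27 6:37

Derivation:
P[k] = A[0] + ... + A[k]
P[k] includes A[4] iff k >= 4
Affected indices: 4, 5, ..., 6; delta = -3
  P[4]: 16 + -3 = 13
  P[5]: 30 + -3 = 27
  P[6]: 40 + -3 = 37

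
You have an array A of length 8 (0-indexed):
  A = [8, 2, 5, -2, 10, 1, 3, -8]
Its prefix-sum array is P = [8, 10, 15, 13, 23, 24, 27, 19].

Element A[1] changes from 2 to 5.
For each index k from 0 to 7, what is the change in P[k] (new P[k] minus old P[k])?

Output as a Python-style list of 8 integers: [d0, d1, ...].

Answer: [0, 3, 3, 3, 3, 3, 3, 3]

Derivation:
Element change: A[1] 2 -> 5, delta = 3
For k < 1: P[k] unchanged, delta_P[k] = 0
For k >= 1: P[k] shifts by exactly 3
Delta array: [0, 3, 3, 3, 3, 3, 3, 3]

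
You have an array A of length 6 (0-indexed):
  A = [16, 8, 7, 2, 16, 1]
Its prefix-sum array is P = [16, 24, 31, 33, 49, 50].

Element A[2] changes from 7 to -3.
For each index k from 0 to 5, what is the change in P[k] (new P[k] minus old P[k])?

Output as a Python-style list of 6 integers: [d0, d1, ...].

Answer: [0, 0, -10, -10, -10, -10]

Derivation:
Element change: A[2] 7 -> -3, delta = -10
For k < 2: P[k] unchanged, delta_P[k] = 0
For k >= 2: P[k] shifts by exactly -10
Delta array: [0, 0, -10, -10, -10, -10]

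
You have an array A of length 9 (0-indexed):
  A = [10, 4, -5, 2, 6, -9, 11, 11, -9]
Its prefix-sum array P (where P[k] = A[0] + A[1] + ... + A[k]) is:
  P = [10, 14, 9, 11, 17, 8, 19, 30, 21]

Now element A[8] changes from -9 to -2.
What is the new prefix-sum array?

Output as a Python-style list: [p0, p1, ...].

Change: A[8] -9 -> -2, delta = 7
P[k] for k < 8: unchanged (A[8] not included)
P[k] for k >= 8: shift by delta = 7
  P[0] = 10 + 0 = 10
  P[1] = 14 + 0 = 14
  P[2] = 9 + 0 = 9
  P[3] = 11 + 0 = 11
  P[4] = 17 + 0 = 17
  P[5] = 8 + 0 = 8
  P[6] = 19 + 0 = 19
  P[7] = 30 + 0 = 30
  P[8] = 21 + 7 = 28

Answer: [10, 14, 9, 11, 17, 8, 19, 30, 28]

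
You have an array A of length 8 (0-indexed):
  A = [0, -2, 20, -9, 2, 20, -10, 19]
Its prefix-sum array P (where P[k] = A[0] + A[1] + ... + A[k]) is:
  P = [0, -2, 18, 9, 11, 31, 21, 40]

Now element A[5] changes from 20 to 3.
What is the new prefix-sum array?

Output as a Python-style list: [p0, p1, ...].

Answer: [0, -2, 18, 9, 11, 14, 4, 23]

Derivation:
Change: A[5] 20 -> 3, delta = -17
P[k] for k < 5: unchanged (A[5] not included)
P[k] for k >= 5: shift by delta = -17
  P[0] = 0 + 0 = 0
  P[1] = -2 + 0 = -2
  P[2] = 18 + 0 = 18
  P[3] = 9 + 0 = 9
  P[4] = 11 + 0 = 11
  P[5] = 31 + -17 = 14
  P[6] = 21 + -17 = 4
  P[7] = 40 + -17 = 23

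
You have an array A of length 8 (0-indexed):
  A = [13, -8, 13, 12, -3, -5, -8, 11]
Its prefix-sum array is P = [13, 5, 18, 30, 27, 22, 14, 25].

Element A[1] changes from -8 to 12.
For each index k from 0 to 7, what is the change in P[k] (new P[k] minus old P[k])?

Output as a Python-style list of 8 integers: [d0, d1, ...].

Element change: A[1] -8 -> 12, delta = 20
For k < 1: P[k] unchanged, delta_P[k] = 0
For k >= 1: P[k] shifts by exactly 20
Delta array: [0, 20, 20, 20, 20, 20, 20, 20]

Answer: [0, 20, 20, 20, 20, 20, 20, 20]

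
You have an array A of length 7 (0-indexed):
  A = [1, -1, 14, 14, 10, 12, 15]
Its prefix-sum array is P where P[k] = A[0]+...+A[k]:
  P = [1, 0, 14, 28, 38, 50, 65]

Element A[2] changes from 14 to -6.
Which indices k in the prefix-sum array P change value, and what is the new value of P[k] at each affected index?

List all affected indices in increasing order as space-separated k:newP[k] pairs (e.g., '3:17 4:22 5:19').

P[k] = A[0] + ... + A[k]
P[k] includes A[2] iff k >= 2
Affected indices: 2, 3, ..., 6; delta = -20
  P[2]: 14 + -20 = -6
  P[3]: 28 + -20 = 8
  P[4]: 38 + -20 = 18
  P[5]: 50 + -20 = 30
  P[6]: 65 + -20 = 45

Answer: 2:-6 3:8 4:18 5:30 6:45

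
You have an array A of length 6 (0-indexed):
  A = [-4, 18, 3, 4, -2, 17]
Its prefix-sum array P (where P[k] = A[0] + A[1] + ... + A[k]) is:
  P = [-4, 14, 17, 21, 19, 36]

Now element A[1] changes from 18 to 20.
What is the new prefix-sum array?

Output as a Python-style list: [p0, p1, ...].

Answer: [-4, 16, 19, 23, 21, 38]

Derivation:
Change: A[1] 18 -> 20, delta = 2
P[k] for k < 1: unchanged (A[1] not included)
P[k] for k >= 1: shift by delta = 2
  P[0] = -4 + 0 = -4
  P[1] = 14 + 2 = 16
  P[2] = 17 + 2 = 19
  P[3] = 21 + 2 = 23
  P[4] = 19 + 2 = 21
  P[5] = 36 + 2 = 38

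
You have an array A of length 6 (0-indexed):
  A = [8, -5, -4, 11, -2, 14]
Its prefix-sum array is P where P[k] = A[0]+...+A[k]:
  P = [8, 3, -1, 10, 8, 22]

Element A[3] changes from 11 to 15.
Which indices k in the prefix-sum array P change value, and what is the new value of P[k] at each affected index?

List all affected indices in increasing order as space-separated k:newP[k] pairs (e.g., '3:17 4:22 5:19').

P[k] = A[0] + ... + A[k]
P[k] includes A[3] iff k >= 3
Affected indices: 3, 4, ..., 5; delta = 4
  P[3]: 10 + 4 = 14
  P[4]: 8 + 4 = 12
  P[5]: 22 + 4 = 26

Answer: 3:14 4:12 5:26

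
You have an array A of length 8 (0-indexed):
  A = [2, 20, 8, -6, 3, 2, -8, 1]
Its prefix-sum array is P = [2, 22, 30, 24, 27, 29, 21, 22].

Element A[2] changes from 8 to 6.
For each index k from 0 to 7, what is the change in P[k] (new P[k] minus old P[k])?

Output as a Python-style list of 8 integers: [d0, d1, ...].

Answer: [0, 0, -2, -2, -2, -2, -2, -2]

Derivation:
Element change: A[2] 8 -> 6, delta = -2
For k < 2: P[k] unchanged, delta_P[k] = 0
For k >= 2: P[k] shifts by exactly -2
Delta array: [0, 0, -2, -2, -2, -2, -2, -2]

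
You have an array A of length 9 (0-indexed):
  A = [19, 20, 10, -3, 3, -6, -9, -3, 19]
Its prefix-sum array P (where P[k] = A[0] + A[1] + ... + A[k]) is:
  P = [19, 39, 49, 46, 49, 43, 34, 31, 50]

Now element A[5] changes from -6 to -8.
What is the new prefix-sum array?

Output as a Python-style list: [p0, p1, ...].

Change: A[5] -6 -> -8, delta = -2
P[k] for k < 5: unchanged (A[5] not included)
P[k] for k >= 5: shift by delta = -2
  P[0] = 19 + 0 = 19
  P[1] = 39 + 0 = 39
  P[2] = 49 + 0 = 49
  P[3] = 46 + 0 = 46
  P[4] = 49 + 0 = 49
  P[5] = 43 + -2 = 41
  P[6] = 34 + -2 = 32
  P[7] = 31 + -2 = 29
  P[8] = 50 + -2 = 48

Answer: [19, 39, 49, 46, 49, 41, 32, 29, 48]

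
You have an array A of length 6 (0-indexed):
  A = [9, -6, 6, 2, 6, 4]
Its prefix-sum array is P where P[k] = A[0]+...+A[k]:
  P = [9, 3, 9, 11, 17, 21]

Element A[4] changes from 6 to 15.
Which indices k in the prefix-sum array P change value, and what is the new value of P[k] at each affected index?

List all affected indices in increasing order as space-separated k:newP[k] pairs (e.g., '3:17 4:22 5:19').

P[k] = A[0] + ... + A[k]
P[k] includes A[4] iff k >= 4
Affected indices: 4, 5, ..., 5; delta = 9
  P[4]: 17 + 9 = 26
  P[5]: 21 + 9 = 30

Answer: 4:26 5:30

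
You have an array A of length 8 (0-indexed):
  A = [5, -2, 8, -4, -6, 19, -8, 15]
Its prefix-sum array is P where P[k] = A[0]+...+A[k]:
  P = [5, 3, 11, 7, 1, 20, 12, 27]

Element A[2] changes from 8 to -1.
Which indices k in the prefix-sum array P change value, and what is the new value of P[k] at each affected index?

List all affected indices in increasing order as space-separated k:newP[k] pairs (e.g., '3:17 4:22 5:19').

P[k] = A[0] + ... + A[k]
P[k] includes A[2] iff k >= 2
Affected indices: 2, 3, ..., 7; delta = -9
  P[2]: 11 + -9 = 2
  P[3]: 7 + -9 = -2
  P[4]: 1 + -9 = -8
  P[5]: 20 + -9 = 11
  P[6]: 12 + -9 = 3
  P[7]: 27 + -9 = 18

Answer: 2:2 3:-2 4:-8 5:11 6:3 7:18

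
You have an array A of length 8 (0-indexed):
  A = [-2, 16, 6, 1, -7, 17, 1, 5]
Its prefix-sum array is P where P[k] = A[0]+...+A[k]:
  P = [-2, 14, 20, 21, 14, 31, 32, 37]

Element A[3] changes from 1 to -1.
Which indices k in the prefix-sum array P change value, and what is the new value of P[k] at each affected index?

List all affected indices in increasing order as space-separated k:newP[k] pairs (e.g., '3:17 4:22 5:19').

P[k] = A[0] + ... + A[k]
P[k] includes A[3] iff k >= 3
Affected indices: 3, 4, ..., 7; delta = -2
  P[3]: 21 + -2 = 19
  P[4]: 14 + -2 = 12
  P[5]: 31 + -2 = 29
  P[6]: 32 + -2 = 30
  P[7]: 37 + -2 = 35

Answer: 3:19 4:12 5:29 6:30 7:35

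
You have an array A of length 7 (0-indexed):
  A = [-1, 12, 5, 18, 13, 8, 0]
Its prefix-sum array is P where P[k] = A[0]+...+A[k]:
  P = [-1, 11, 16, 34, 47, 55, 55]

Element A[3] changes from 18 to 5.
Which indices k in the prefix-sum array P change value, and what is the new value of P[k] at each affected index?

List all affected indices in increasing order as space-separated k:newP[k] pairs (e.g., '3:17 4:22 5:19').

Answer: 3:21 4:34 5:42 6:42

Derivation:
P[k] = A[0] + ... + A[k]
P[k] includes A[3] iff k >= 3
Affected indices: 3, 4, ..., 6; delta = -13
  P[3]: 34 + -13 = 21
  P[4]: 47 + -13 = 34
  P[5]: 55 + -13 = 42
  P[6]: 55 + -13 = 42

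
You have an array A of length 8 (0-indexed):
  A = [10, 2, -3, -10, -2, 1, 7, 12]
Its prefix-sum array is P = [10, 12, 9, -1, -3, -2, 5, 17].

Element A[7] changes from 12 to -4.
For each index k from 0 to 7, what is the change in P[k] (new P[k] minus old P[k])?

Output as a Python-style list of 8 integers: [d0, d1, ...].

Element change: A[7] 12 -> -4, delta = -16
For k < 7: P[k] unchanged, delta_P[k] = 0
For k >= 7: P[k] shifts by exactly -16
Delta array: [0, 0, 0, 0, 0, 0, 0, -16]

Answer: [0, 0, 0, 0, 0, 0, 0, -16]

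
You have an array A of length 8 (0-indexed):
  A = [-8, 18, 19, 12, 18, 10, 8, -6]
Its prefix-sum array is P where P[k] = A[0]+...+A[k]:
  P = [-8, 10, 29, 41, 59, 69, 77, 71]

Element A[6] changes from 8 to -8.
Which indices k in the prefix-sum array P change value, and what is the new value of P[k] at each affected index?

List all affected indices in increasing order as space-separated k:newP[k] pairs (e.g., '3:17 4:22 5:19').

P[k] = A[0] + ... + A[k]
P[k] includes A[6] iff k >= 6
Affected indices: 6, 7, ..., 7; delta = -16
  P[6]: 77 + -16 = 61
  P[7]: 71 + -16 = 55

Answer: 6:61 7:55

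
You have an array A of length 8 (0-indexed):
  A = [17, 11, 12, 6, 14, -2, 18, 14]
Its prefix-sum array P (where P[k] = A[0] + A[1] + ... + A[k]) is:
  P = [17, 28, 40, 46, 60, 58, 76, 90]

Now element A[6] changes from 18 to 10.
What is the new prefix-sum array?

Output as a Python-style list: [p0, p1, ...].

Change: A[6] 18 -> 10, delta = -8
P[k] for k < 6: unchanged (A[6] not included)
P[k] for k >= 6: shift by delta = -8
  P[0] = 17 + 0 = 17
  P[1] = 28 + 0 = 28
  P[2] = 40 + 0 = 40
  P[3] = 46 + 0 = 46
  P[4] = 60 + 0 = 60
  P[5] = 58 + 0 = 58
  P[6] = 76 + -8 = 68
  P[7] = 90 + -8 = 82

Answer: [17, 28, 40, 46, 60, 58, 68, 82]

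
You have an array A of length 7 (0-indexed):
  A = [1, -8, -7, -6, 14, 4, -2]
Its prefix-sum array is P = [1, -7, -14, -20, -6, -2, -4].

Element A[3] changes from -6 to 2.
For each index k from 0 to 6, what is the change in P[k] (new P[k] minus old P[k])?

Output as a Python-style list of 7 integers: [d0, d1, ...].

Answer: [0, 0, 0, 8, 8, 8, 8]

Derivation:
Element change: A[3] -6 -> 2, delta = 8
For k < 3: P[k] unchanged, delta_P[k] = 0
For k >= 3: P[k] shifts by exactly 8
Delta array: [0, 0, 0, 8, 8, 8, 8]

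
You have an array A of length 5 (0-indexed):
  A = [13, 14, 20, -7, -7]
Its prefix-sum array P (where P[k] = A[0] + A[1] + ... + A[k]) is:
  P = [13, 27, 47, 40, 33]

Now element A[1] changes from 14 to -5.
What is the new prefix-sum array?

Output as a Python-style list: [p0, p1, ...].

Change: A[1] 14 -> -5, delta = -19
P[k] for k < 1: unchanged (A[1] not included)
P[k] for k >= 1: shift by delta = -19
  P[0] = 13 + 0 = 13
  P[1] = 27 + -19 = 8
  P[2] = 47 + -19 = 28
  P[3] = 40 + -19 = 21
  P[4] = 33 + -19 = 14

Answer: [13, 8, 28, 21, 14]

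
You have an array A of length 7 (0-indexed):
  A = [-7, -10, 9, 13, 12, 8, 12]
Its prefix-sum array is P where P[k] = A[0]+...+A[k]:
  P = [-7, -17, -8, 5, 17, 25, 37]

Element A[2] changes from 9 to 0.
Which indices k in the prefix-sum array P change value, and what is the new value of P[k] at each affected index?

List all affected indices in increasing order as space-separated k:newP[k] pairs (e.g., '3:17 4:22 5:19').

Answer: 2:-17 3:-4 4:8 5:16 6:28

Derivation:
P[k] = A[0] + ... + A[k]
P[k] includes A[2] iff k >= 2
Affected indices: 2, 3, ..., 6; delta = -9
  P[2]: -8 + -9 = -17
  P[3]: 5 + -9 = -4
  P[4]: 17 + -9 = 8
  P[5]: 25 + -9 = 16
  P[6]: 37 + -9 = 28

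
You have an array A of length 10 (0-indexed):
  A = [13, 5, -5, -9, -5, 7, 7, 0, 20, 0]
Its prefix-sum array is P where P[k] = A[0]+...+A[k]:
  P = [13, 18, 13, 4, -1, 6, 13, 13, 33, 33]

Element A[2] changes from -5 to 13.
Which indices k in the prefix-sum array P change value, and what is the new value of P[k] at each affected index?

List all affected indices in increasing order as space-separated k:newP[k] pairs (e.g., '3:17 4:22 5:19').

P[k] = A[0] + ... + A[k]
P[k] includes A[2] iff k >= 2
Affected indices: 2, 3, ..., 9; delta = 18
  P[2]: 13 + 18 = 31
  P[3]: 4 + 18 = 22
  P[4]: -1 + 18 = 17
  P[5]: 6 + 18 = 24
  P[6]: 13 + 18 = 31
  P[7]: 13 + 18 = 31
  P[8]: 33 + 18 = 51
  P[9]: 33 + 18 = 51

Answer: 2:31 3:22 4:17 5:24 6:31 7:31 8:51 9:51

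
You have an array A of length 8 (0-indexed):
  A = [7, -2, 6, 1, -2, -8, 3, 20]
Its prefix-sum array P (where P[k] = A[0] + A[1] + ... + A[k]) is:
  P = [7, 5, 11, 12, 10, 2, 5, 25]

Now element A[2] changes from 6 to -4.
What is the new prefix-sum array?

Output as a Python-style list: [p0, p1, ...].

Change: A[2] 6 -> -4, delta = -10
P[k] for k < 2: unchanged (A[2] not included)
P[k] for k >= 2: shift by delta = -10
  P[0] = 7 + 0 = 7
  P[1] = 5 + 0 = 5
  P[2] = 11 + -10 = 1
  P[3] = 12 + -10 = 2
  P[4] = 10 + -10 = 0
  P[5] = 2 + -10 = -8
  P[6] = 5 + -10 = -5
  P[7] = 25 + -10 = 15

Answer: [7, 5, 1, 2, 0, -8, -5, 15]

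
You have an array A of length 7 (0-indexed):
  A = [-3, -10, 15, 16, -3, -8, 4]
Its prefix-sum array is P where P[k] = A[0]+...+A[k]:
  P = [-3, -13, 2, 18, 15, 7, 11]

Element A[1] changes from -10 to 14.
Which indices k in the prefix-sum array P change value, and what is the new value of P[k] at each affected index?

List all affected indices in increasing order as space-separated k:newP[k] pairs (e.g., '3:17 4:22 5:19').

P[k] = A[0] + ... + A[k]
P[k] includes A[1] iff k >= 1
Affected indices: 1, 2, ..., 6; delta = 24
  P[1]: -13 + 24 = 11
  P[2]: 2 + 24 = 26
  P[3]: 18 + 24 = 42
  P[4]: 15 + 24 = 39
  P[5]: 7 + 24 = 31
  P[6]: 11 + 24 = 35

Answer: 1:11 2:26 3:42 4:39 5:31 6:35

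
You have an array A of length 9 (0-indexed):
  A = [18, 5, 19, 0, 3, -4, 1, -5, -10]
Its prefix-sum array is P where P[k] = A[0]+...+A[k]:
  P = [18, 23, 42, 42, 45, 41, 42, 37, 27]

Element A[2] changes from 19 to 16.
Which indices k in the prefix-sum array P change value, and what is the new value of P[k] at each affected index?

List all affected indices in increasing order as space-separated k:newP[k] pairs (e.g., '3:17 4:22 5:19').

Answer: 2:39 3:39 4:42 5:38 6:39 7:34 8:24

Derivation:
P[k] = A[0] + ... + A[k]
P[k] includes A[2] iff k >= 2
Affected indices: 2, 3, ..., 8; delta = -3
  P[2]: 42 + -3 = 39
  P[3]: 42 + -3 = 39
  P[4]: 45 + -3 = 42
  P[5]: 41 + -3 = 38
  P[6]: 42 + -3 = 39
  P[7]: 37 + -3 = 34
  P[8]: 27 + -3 = 24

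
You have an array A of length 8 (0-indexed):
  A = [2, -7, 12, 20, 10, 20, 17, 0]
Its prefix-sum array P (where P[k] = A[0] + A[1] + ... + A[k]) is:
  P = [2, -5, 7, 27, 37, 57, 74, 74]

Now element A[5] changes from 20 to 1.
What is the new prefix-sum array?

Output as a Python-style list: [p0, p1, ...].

Change: A[5] 20 -> 1, delta = -19
P[k] for k < 5: unchanged (A[5] not included)
P[k] for k >= 5: shift by delta = -19
  P[0] = 2 + 0 = 2
  P[1] = -5 + 0 = -5
  P[2] = 7 + 0 = 7
  P[3] = 27 + 0 = 27
  P[4] = 37 + 0 = 37
  P[5] = 57 + -19 = 38
  P[6] = 74 + -19 = 55
  P[7] = 74 + -19 = 55

Answer: [2, -5, 7, 27, 37, 38, 55, 55]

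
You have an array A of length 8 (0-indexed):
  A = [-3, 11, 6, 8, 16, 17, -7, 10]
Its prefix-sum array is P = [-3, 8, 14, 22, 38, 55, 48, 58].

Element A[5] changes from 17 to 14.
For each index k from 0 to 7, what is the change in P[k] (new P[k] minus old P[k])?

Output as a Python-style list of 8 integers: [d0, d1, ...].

Answer: [0, 0, 0, 0, 0, -3, -3, -3]

Derivation:
Element change: A[5] 17 -> 14, delta = -3
For k < 5: P[k] unchanged, delta_P[k] = 0
For k >= 5: P[k] shifts by exactly -3
Delta array: [0, 0, 0, 0, 0, -3, -3, -3]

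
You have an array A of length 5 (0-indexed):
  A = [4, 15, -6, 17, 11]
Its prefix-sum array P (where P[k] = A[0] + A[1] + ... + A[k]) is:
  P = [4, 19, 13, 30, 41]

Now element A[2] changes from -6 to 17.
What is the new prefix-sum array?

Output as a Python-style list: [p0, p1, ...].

Answer: [4, 19, 36, 53, 64]

Derivation:
Change: A[2] -6 -> 17, delta = 23
P[k] for k < 2: unchanged (A[2] not included)
P[k] for k >= 2: shift by delta = 23
  P[0] = 4 + 0 = 4
  P[1] = 19 + 0 = 19
  P[2] = 13 + 23 = 36
  P[3] = 30 + 23 = 53
  P[4] = 41 + 23 = 64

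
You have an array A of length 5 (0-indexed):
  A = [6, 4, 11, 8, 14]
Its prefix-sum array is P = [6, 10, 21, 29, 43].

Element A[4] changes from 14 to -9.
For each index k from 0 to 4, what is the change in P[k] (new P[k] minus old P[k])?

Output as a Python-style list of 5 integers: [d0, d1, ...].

Element change: A[4] 14 -> -9, delta = -23
For k < 4: P[k] unchanged, delta_P[k] = 0
For k >= 4: P[k] shifts by exactly -23
Delta array: [0, 0, 0, 0, -23]

Answer: [0, 0, 0, 0, -23]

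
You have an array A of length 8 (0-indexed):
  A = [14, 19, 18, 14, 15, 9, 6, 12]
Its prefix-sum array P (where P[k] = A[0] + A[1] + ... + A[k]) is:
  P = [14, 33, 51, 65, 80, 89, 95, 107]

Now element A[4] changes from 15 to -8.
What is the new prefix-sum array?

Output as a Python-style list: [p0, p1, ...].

Answer: [14, 33, 51, 65, 57, 66, 72, 84]

Derivation:
Change: A[4] 15 -> -8, delta = -23
P[k] for k < 4: unchanged (A[4] not included)
P[k] for k >= 4: shift by delta = -23
  P[0] = 14 + 0 = 14
  P[1] = 33 + 0 = 33
  P[2] = 51 + 0 = 51
  P[3] = 65 + 0 = 65
  P[4] = 80 + -23 = 57
  P[5] = 89 + -23 = 66
  P[6] = 95 + -23 = 72
  P[7] = 107 + -23 = 84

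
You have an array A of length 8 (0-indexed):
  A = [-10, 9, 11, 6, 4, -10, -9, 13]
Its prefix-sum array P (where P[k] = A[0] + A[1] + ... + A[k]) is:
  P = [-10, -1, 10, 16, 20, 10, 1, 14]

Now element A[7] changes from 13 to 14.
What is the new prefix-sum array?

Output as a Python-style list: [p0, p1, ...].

Answer: [-10, -1, 10, 16, 20, 10, 1, 15]

Derivation:
Change: A[7] 13 -> 14, delta = 1
P[k] for k < 7: unchanged (A[7] not included)
P[k] for k >= 7: shift by delta = 1
  P[0] = -10 + 0 = -10
  P[1] = -1 + 0 = -1
  P[2] = 10 + 0 = 10
  P[3] = 16 + 0 = 16
  P[4] = 20 + 0 = 20
  P[5] = 10 + 0 = 10
  P[6] = 1 + 0 = 1
  P[7] = 14 + 1 = 15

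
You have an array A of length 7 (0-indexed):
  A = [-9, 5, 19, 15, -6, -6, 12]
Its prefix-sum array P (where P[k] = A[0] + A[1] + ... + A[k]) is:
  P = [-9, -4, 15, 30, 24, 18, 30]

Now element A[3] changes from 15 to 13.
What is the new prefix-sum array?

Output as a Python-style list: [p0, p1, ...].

Answer: [-9, -4, 15, 28, 22, 16, 28]

Derivation:
Change: A[3] 15 -> 13, delta = -2
P[k] for k < 3: unchanged (A[3] not included)
P[k] for k >= 3: shift by delta = -2
  P[0] = -9 + 0 = -9
  P[1] = -4 + 0 = -4
  P[2] = 15 + 0 = 15
  P[3] = 30 + -2 = 28
  P[4] = 24 + -2 = 22
  P[5] = 18 + -2 = 16
  P[6] = 30 + -2 = 28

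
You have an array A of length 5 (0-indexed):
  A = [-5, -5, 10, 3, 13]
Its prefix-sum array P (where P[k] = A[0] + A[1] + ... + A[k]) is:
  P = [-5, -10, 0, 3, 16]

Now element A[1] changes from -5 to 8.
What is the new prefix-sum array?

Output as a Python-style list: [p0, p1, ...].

Answer: [-5, 3, 13, 16, 29]

Derivation:
Change: A[1] -5 -> 8, delta = 13
P[k] for k < 1: unchanged (A[1] not included)
P[k] for k >= 1: shift by delta = 13
  P[0] = -5 + 0 = -5
  P[1] = -10 + 13 = 3
  P[2] = 0 + 13 = 13
  P[3] = 3 + 13 = 16
  P[4] = 16 + 13 = 29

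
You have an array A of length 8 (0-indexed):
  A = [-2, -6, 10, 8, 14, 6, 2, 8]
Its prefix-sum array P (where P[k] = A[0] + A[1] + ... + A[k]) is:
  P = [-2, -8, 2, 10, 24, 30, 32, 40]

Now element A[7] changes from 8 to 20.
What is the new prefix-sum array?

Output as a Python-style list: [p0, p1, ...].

Change: A[7] 8 -> 20, delta = 12
P[k] for k < 7: unchanged (A[7] not included)
P[k] for k >= 7: shift by delta = 12
  P[0] = -2 + 0 = -2
  P[1] = -8 + 0 = -8
  P[2] = 2 + 0 = 2
  P[3] = 10 + 0 = 10
  P[4] = 24 + 0 = 24
  P[5] = 30 + 0 = 30
  P[6] = 32 + 0 = 32
  P[7] = 40 + 12 = 52

Answer: [-2, -8, 2, 10, 24, 30, 32, 52]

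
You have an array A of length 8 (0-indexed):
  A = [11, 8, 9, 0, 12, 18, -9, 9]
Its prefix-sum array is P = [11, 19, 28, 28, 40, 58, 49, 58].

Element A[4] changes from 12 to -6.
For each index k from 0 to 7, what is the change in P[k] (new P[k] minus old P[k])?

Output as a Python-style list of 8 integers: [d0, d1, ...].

Element change: A[4] 12 -> -6, delta = -18
For k < 4: P[k] unchanged, delta_P[k] = 0
For k >= 4: P[k] shifts by exactly -18
Delta array: [0, 0, 0, 0, -18, -18, -18, -18]

Answer: [0, 0, 0, 0, -18, -18, -18, -18]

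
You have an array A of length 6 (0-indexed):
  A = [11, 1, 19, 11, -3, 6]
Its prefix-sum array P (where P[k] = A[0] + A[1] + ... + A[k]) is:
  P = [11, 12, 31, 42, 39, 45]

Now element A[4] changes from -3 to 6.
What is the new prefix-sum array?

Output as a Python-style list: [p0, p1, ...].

Change: A[4] -3 -> 6, delta = 9
P[k] for k < 4: unchanged (A[4] not included)
P[k] for k >= 4: shift by delta = 9
  P[0] = 11 + 0 = 11
  P[1] = 12 + 0 = 12
  P[2] = 31 + 0 = 31
  P[3] = 42 + 0 = 42
  P[4] = 39 + 9 = 48
  P[5] = 45 + 9 = 54

Answer: [11, 12, 31, 42, 48, 54]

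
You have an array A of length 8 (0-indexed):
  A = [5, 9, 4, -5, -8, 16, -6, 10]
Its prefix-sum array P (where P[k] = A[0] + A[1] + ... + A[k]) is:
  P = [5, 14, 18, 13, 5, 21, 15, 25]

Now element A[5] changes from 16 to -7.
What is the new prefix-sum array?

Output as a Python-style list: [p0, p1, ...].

Answer: [5, 14, 18, 13, 5, -2, -8, 2]

Derivation:
Change: A[5] 16 -> -7, delta = -23
P[k] for k < 5: unchanged (A[5] not included)
P[k] for k >= 5: shift by delta = -23
  P[0] = 5 + 0 = 5
  P[1] = 14 + 0 = 14
  P[2] = 18 + 0 = 18
  P[3] = 13 + 0 = 13
  P[4] = 5 + 0 = 5
  P[5] = 21 + -23 = -2
  P[6] = 15 + -23 = -8
  P[7] = 25 + -23 = 2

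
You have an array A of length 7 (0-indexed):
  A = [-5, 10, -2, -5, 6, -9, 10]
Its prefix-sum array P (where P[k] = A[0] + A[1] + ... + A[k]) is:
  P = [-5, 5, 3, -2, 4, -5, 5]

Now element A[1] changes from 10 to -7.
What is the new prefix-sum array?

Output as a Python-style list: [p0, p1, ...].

Change: A[1] 10 -> -7, delta = -17
P[k] for k < 1: unchanged (A[1] not included)
P[k] for k >= 1: shift by delta = -17
  P[0] = -5 + 0 = -5
  P[1] = 5 + -17 = -12
  P[2] = 3 + -17 = -14
  P[3] = -2 + -17 = -19
  P[4] = 4 + -17 = -13
  P[5] = -5 + -17 = -22
  P[6] = 5 + -17 = -12

Answer: [-5, -12, -14, -19, -13, -22, -12]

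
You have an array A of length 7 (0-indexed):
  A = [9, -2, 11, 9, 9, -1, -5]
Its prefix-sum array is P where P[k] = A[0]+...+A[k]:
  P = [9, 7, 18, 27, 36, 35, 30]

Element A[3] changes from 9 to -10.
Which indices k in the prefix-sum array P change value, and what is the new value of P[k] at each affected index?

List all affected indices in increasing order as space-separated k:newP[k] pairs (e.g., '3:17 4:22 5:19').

P[k] = A[0] + ... + A[k]
P[k] includes A[3] iff k >= 3
Affected indices: 3, 4, ..., 6; delta = -19
  P[3]: 27 + -19 = 8
  P[4]: 36 + -19 = 17
  P[5]: 35 + -19 = 16
  P[6]: 30 + -19 = 11

Answer: 3:8 4:17 5:16 6:11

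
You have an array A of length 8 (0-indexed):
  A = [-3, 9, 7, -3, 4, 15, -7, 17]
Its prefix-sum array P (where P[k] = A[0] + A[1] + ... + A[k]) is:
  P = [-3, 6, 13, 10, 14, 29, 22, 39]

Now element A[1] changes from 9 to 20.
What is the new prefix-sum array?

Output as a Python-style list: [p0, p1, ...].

Answer: [-3, 17, 24, 21, 25, 40, 33, 50]

Derivation:
Change: A[1] 9 -> 20, delta = 11
P[k] for k < 1: unchanged (A[1] not included)
P[k] for k >= 1: shift by delta = 11
  P[0] = -3 + 0 = -3
  P[1] = 6 + 11 = 17
  P[2] = 13 + 11 = 24
  P[3] = 10 + 11 = 21
  P[4] = 14 + 11 = 25
  P[5] = 29 + 11 = 40
  P[6] = 22 + 11 = 33
  P[7] = 39 + 11 = 50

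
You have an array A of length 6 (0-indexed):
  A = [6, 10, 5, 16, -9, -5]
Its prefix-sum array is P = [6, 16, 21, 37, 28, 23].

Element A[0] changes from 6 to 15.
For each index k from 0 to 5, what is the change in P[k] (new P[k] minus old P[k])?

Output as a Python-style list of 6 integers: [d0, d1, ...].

Element change: A[0] 6 -> 15, delta = 9
For k < 0: P[k] unchanged, delta_P[k] = 0
For k >= 0: P[k] shifts by exactly 9
Delta array: [9, 9, 9, 9, 9, 9]

Answer: [9, 9, 9, 9, 9, 9]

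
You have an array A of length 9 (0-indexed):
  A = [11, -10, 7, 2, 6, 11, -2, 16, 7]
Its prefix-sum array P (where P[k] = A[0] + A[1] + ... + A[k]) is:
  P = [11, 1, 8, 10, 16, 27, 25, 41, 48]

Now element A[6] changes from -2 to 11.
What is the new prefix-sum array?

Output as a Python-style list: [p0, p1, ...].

Answer: [11, 1, 8, 10, 16, 27, 38, 54, 61]

Derivation:
Change: A[6] -2 -> 11, delta = 13
P[k] for k < 6: unchanged (A[6] not included)
P[k] for k >= 6: shift by delta = 13
  P[0] = 11 + 0 = 11
  P[1] = 1 + 0 = 1
  P[2] = 8 + 0 = 8
  P[3] = 10 + 0 = 10
  P[4] = 16 + 0 = 16
  P[5] = 27 + 0 = 27
  P[6] = 25 + 13 = 38
  P[7] = 41 + 13 = 54
  P[8] = 48 + 13 = 61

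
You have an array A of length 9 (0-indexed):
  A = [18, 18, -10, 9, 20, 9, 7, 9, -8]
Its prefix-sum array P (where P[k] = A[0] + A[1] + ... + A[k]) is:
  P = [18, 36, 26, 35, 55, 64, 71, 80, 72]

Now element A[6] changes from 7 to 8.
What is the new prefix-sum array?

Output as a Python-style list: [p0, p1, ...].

Answer: [18, 36, 26, 35, 55, 64, 72, 81, 73]

Derivation:
Change: A[6] 7 -> 8, delta = 1
P[k] for k < 6: unchanged (A[6] not included)
P[k] for k >= 6: shift by delta = 1
  P[0] = 18 + 0 = 18
  P[1] = 36 + 0 = 36
  P[2] = 26 + 0 = 26
  P[3] = 35 + 0 = 35
  P[4] = 55 + 0 = 55
  P[5] = 64 + 0 = 64
  P[6] = 71 + 1 = 72
  P[7] = 80 + 1 = 81
  P[8] = 72 + 1 = 73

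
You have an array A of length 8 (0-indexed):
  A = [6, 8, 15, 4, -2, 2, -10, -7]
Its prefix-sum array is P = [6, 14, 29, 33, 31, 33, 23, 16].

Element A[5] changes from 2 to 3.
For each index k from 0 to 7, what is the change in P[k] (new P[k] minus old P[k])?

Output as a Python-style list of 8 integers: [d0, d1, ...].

Answer: [0, 0, 0, 0, 0, 1, 1, 1]

Derivation:
Element change: A[5] 2 -> 3, delta = 1
For k < 5: P[k] unchanged, delta_P[k] = 0
For k >= 5: P[k] shifts by exactly 1
Delta array: [0, 0, 0, 0, 0, 1, 1, 1]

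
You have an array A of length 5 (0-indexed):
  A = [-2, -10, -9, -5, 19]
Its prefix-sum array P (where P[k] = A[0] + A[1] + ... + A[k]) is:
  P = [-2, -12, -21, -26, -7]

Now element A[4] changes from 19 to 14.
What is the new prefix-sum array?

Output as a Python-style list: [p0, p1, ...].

Answer: [-2, -12, -21, -26, -12]

Derivation:
Change: A[4] 19 -> 14, delta = -5
P[k] for k < 4: unchanged (A[4] not included)
P[k] for k >= 4: shift by delta = -5
  P[0] = -2 + 0 = -2
  P[1] = -12 + 0 = -12
  P[2] = -21 + 0 = -21
  P[3] = -26 + 0 = -26
  P[4] = -7 + -5 = -12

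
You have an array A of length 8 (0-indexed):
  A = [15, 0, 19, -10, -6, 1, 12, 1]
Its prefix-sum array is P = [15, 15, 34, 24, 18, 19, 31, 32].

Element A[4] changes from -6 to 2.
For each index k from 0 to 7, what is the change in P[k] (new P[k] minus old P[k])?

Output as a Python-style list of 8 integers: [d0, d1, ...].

Element change: A[4] -6 -> 2, delta = 8
For k < 4: P[k] unchanged, delta_P[k] = 0
For k >= 4: P[k] shifts by exactly 8
Delta array: [0, 0, 0, 0, 8, 8, 8, 8]

Answer: [0, 0, 0, 0, 8, 8, 8, 8]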